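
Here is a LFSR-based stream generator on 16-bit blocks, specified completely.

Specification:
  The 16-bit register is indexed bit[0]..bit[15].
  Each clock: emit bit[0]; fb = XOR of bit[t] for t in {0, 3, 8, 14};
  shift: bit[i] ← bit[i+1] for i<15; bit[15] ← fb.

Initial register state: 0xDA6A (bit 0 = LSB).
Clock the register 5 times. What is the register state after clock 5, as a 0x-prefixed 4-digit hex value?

0x36D3

reg_0 = 0xDA6A
clock 1: out=0, reg = 0x6D35
clock 2: out=1, reg = 0xB69A
clock 3: out=0, reg = 0xDB4D
clock 4: out=1, reg = 0x6DA6
clock 5: out=0, reg = 0x36D3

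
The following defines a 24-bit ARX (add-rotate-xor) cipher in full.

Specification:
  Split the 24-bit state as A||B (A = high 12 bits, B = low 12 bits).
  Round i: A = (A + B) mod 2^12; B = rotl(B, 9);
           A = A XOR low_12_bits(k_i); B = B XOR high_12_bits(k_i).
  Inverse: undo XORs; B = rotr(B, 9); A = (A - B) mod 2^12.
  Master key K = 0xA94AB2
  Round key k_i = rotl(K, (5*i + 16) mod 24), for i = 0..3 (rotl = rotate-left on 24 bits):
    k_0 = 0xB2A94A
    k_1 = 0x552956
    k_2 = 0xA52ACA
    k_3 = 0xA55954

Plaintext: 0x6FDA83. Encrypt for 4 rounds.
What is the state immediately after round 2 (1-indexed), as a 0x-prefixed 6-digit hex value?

0xC120DD

s_0 = plaintext = 0x6FDA83
s_1 = Round(s_0, k_0) = 0x8CAC7A
s_2 = Round(s_1, k_1) = 0xC120DD
s_3 = Round(s_2, k_2) = 0x625049
s_4 = Round(s_3, k_3) = 0xF3A85C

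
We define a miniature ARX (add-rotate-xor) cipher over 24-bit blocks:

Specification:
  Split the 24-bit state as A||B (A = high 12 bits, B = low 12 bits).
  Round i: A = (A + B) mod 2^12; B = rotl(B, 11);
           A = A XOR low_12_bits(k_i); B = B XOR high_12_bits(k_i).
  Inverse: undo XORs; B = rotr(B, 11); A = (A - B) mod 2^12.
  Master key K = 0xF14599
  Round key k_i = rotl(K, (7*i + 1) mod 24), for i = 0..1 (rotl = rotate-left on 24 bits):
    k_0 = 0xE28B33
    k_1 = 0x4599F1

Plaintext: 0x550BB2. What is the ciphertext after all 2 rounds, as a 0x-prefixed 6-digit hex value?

s_0 = plaintext = 0x550BB2
s_1 = Round(s_0, k_0) = 0xA31BF1
s_2 = Round(s_1, k_1) = 0xFD39A1

0xFD39A1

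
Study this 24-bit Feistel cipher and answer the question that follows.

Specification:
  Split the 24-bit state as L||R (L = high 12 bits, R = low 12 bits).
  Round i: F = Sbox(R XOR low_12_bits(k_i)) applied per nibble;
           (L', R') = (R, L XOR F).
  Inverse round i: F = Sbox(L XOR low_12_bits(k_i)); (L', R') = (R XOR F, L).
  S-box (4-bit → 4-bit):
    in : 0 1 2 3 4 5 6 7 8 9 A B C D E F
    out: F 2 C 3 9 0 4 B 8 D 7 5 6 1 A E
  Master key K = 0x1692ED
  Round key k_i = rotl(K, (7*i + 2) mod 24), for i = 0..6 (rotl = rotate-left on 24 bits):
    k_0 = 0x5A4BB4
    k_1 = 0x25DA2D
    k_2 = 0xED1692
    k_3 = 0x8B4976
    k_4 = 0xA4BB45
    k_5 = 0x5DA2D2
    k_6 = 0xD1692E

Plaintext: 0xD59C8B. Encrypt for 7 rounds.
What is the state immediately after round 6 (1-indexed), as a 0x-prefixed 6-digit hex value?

0x66BE94

s_0 = plaintext = 0xD59C8B
s_1 = Round(s_0, k_0) = 0xC8B667
s_2 = Round(s_1, k_1) = 0x667A1C
s_3 = Round(s_2, k_2) = 0xA1C0ED
s_4 = Round(s_3, k_3) = 0x0ED7C9
s_5 = Round(s_4, k_4) = 0x7C966B
s_6 = Round(s_5, k_5) = 0x66BE94
s_7 = Round(s_6, k_6) = 0xE94D3C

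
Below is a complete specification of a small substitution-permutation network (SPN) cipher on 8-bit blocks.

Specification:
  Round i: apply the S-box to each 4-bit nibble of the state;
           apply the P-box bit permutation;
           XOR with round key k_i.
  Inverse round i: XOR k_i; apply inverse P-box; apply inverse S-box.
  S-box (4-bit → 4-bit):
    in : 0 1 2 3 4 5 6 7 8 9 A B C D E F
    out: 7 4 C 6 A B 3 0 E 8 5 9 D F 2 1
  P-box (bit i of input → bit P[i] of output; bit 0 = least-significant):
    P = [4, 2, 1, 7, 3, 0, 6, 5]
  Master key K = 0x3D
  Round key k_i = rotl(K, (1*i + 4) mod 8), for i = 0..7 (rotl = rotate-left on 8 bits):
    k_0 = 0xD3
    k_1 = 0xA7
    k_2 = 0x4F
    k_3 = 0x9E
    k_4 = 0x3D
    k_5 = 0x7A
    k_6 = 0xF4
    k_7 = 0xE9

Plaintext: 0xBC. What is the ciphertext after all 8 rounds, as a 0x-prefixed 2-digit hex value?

s_0 = plaintext = 0xBC
s_1 = Round(s_0, k_0) = 0x69
s_2 = Round(s_1, k_1) = 0x2E
s_3 = Round(s_2, k_2) = 0x2B
s_4 = Round(s_3, k_3) = 0x6E
s_5 = Round(s_4, k_4) = 0x30
s_6 = Round(s_5, k_5) = 0x2D
s_7 = Round(s_6, k_6) = 0x02
s_8 = Round(s_7, k_7) = 0x22

0x22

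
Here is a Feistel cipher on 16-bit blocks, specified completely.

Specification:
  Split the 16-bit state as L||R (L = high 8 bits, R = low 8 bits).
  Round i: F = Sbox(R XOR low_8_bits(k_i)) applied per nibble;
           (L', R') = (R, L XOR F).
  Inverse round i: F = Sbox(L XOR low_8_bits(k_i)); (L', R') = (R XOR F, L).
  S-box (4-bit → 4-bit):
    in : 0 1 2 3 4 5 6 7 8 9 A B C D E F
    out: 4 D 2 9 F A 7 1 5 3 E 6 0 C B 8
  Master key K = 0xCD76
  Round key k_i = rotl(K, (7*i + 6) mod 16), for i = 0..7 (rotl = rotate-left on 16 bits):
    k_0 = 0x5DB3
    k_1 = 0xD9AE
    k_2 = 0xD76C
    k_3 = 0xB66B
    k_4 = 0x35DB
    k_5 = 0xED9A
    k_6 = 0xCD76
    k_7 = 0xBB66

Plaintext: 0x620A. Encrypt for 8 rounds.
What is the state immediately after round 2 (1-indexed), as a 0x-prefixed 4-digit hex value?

s_0 = plaintext = 0x620A
s_1 = Round(s_0, k_0) = 0x0A01
s_2 = Round(s_1, k_1) = 0x01E2
s_3 = Round(s_2, k_2) = 0xE25A
s_4 = Round(s_3, k_3) = 0x5A7F
s_5 = Round(s_4, k_4) = 0x7FB5
s_6 = Round(s_5, k_5) = 0xB557
s_7 = Round(s_6, k_6) = 0x5798
s_8 = Round(s_7, k_7) = 0x98DC

0x01E2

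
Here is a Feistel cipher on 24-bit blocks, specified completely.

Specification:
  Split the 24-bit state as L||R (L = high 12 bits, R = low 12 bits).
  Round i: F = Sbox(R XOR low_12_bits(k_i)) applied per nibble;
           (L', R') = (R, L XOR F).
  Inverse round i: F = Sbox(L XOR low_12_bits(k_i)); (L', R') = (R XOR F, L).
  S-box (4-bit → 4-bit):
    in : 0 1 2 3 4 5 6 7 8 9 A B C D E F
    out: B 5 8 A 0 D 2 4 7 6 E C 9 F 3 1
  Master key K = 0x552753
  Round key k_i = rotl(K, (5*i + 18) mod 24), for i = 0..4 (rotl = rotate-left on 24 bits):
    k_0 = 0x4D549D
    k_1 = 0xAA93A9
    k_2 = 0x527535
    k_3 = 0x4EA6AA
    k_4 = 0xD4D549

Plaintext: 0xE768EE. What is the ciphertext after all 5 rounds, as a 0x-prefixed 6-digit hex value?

0xB53BA0

s_0 = plaintext = 0xE768EE
s_1 = Round(s_0, k_0) = 0x8EE73C
s_2 = Round(s_1, k_1) = 0x73C883
s_3 = Round(s_2, k_2) = 0x8838FE
s_4 = Round(s_3, k_3) = 0x8FEB53
s_5 = Round(s_4, k_4) = 0xB53BA0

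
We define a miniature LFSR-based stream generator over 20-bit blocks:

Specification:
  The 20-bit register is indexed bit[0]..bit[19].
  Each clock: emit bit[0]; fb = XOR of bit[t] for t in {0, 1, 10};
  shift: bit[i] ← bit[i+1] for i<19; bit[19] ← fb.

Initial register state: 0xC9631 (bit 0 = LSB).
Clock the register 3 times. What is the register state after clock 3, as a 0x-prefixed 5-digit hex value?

reg_0 = 0xC9631
clock 1: out=1, reg = 0x64B18
clock 2: out=0, reg = 0x3258C
clock 3: out=0, reg = 0x992C6

0x992C6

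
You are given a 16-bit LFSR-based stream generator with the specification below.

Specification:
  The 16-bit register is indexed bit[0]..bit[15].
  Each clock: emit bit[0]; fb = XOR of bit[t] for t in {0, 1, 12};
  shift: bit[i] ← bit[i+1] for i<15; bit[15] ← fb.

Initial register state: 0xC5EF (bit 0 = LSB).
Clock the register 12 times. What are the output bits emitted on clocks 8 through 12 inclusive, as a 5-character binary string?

reg_0 = 0xC5EF
clock 1: out=1, reg = 0x62F7
clock 2: out=1, reg = 0x317B
clock 3: out=1, reg = 0x98BD
clock 4: out=1, reg = 0x4C5E
clock 5: out=0, reg = 0xA62F
clock 6: out=1, reg = 0x5317
clock 7: out=1, reg = 0xA98B
clock 8: out=1, reg = 0x54C5
clock 9: out=1, reg = 0x2A62
clock 10: out=0, reg = 0x9531
clock 11: out=1, reg = 0x4A98
clock 12: out=0, reg = 0x254C

11010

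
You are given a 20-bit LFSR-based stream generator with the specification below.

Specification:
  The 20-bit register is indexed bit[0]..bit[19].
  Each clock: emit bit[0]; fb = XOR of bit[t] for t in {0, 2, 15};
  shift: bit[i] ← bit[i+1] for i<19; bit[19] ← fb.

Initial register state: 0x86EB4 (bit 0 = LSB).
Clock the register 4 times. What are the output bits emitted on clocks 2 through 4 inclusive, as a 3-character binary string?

010

reg_0 = 0x86EB4
clock 1: out=0, reg = 0xC375A
clock 2: out=0, reg = 0x61BAD
clock 3: out=1, reg = 0x30DD6
clock 4: out=0, reg = 0x986EB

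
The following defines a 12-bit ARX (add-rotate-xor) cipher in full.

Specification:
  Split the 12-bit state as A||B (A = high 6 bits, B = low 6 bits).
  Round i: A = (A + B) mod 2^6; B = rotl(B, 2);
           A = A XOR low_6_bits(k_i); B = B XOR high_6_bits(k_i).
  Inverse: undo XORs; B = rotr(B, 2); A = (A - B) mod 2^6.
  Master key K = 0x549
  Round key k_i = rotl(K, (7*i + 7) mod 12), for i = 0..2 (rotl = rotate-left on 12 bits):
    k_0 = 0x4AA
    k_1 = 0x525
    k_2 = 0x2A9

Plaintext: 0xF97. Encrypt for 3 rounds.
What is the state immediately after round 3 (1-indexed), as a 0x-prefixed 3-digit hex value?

0xEA8

s_0 = plaintext = 0xF97
s_1 = Round(s_0, k_0) = 0xFCF
s_2 = Round(s_1, k_1) = 0xAE8
s_3 = Round(s_2, k_2) = 0xEA8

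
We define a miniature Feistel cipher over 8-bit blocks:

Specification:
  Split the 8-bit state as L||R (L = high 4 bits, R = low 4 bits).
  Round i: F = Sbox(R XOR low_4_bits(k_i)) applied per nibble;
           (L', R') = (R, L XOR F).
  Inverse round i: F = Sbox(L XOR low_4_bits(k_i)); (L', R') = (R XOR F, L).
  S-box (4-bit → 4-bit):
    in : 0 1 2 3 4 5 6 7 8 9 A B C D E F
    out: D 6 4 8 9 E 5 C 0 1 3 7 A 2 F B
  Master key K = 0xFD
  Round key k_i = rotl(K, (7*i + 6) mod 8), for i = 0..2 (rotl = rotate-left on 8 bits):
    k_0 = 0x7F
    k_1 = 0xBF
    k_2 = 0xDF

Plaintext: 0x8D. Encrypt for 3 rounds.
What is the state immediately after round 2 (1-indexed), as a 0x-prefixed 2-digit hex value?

s_0 = plaintext = 0x8D
s_1 = Round(s_0, k_0) = 0xDC
s_2 = Round(s_1, k_1) = 0xC5
s_3 = Round(s_2, k_2) = 0x5F

0xC5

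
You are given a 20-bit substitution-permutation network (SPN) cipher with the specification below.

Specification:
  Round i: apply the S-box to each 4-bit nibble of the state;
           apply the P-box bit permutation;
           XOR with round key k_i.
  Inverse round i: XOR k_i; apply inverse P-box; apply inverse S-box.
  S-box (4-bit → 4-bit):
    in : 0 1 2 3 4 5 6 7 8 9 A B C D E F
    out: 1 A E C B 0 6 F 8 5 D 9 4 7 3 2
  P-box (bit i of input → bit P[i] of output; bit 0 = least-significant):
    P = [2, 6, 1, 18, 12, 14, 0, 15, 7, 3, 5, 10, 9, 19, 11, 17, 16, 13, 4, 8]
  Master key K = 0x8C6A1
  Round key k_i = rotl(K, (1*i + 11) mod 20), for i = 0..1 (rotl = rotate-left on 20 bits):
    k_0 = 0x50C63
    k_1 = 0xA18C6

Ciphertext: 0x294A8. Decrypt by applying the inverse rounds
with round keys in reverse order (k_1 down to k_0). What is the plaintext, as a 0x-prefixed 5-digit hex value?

s_0 = ciphertext = 0x294A8
s_1 = InvRound(s_0, k_1) = 0x5628D
s_2 = InvRound(s_1, k_0) = 0xF97FD

0xF97FD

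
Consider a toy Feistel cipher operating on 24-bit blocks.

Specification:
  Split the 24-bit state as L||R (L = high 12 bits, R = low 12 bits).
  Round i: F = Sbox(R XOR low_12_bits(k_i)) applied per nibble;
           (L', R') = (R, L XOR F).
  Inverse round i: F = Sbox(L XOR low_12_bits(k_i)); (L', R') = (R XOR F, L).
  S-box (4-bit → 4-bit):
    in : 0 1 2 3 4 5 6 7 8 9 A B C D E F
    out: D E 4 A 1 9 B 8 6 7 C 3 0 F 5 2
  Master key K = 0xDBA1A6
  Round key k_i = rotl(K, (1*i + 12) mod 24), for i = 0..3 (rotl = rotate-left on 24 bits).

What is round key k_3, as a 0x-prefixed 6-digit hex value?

0xD36DD0

K = 0xDBA1A6
k_0 = rotl(K, (1*0+12) mod 24) = rotl(K, 12) = 0x1A6DBA
k_1 = rotl(K, (1*1+12) mod 24) = rotl(K, 13) = 0x34DB74
k_2 = rotl(K, (1*2+12) mod 24) = rotl(K, 14) = 0x69B6E8
k_3 = rotl(K, (1*3+12) mod 24) = rotl(K, 15) = 0xD36DD0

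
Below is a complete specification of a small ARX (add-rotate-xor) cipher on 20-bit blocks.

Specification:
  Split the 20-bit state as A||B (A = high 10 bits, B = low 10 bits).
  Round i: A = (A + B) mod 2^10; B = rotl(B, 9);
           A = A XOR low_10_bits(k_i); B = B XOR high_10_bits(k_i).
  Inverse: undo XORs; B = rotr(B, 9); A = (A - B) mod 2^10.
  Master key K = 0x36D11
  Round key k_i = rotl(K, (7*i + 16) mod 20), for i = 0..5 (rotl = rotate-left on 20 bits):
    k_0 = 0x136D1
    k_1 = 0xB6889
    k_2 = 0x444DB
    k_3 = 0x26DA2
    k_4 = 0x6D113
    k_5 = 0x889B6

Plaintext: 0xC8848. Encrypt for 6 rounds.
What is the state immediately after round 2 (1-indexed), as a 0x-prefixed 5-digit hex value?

0xAB4EE

s_0 = plaintext = 0xC8848
s_1 = Round(s_0, k_0) = 0x6EC69
s_2 = Round(s_1, k_1) = 0xAB4EE
s_3 = Round(s_2, k_2) = 0xD0166
s_4 = Round(s_3, k_3) = 0x41028
s_5 = Round(s_4, k_4) = 0x0FDA0
s_6 = Round(s_5, k_5) = 0x1A6F2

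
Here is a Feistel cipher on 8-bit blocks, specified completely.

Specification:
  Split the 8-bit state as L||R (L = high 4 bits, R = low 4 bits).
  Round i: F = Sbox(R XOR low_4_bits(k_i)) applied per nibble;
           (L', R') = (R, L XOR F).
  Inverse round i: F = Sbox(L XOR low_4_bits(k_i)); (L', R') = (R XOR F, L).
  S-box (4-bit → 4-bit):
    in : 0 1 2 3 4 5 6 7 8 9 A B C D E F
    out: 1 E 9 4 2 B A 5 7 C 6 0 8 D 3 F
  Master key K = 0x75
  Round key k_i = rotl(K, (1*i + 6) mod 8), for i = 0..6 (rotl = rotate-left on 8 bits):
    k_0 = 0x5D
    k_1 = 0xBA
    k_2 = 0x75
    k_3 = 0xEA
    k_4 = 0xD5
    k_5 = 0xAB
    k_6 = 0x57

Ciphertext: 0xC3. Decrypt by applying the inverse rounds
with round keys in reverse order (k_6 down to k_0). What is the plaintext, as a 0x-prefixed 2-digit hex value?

s_0 = ciphertext = 0xC3
s_1 = InvRound(s_0, k_6) = 0x3C
s_2 = InvRound(s_1, k_5) = 0xB3
s_3 = InvRound(s_2, k_4) = 0x0B
s_4 = InvRound(s_3, k_3) = 0xD0
s_5 = InvRound(s_4, k_2) = 0x7D
s_6 = InvRound(s_5, k_1) = 0x07
s_7 = InvRound(s_6, k_0) = 0xA0

0xA0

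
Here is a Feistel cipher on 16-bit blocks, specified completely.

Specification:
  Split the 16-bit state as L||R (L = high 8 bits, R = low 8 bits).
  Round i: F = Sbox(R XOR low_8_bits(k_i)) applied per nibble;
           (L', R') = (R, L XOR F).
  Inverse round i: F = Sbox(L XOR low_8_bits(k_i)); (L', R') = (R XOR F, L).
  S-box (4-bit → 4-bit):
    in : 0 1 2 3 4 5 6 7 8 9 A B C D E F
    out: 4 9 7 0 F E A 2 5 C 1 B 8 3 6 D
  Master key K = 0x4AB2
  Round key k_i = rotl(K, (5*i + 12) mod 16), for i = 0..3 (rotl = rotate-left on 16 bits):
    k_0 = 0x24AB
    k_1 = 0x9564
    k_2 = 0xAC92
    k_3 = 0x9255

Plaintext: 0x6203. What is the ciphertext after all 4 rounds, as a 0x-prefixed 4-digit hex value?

0x3E38

s_0 = plaintext = 0x6203
s_1 = Round(s_0, k_0) = 0x0377
s_2 = Round(s_1, k_1) = 0x7793
s_3 = Round(s_2, k_2) = 0x933E
s_4 = Round(s_3, k_3) = 0x3E38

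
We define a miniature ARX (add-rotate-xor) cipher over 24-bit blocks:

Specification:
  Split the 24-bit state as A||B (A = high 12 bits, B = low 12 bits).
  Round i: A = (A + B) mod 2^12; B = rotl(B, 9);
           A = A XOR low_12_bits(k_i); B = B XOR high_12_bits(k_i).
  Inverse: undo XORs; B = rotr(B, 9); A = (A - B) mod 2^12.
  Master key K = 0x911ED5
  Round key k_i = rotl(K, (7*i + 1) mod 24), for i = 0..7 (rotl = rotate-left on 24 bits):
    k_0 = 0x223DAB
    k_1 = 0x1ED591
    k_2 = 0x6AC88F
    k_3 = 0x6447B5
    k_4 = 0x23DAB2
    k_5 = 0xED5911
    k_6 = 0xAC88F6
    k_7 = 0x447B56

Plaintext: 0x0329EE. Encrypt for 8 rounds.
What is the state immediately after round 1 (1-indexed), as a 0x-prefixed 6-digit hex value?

s_0 = plaintext = 0x0329EE
s_1 = Round(s_0, k_0) = 0x78BF1E
s_2 = Round(s_1, k_1) = 0x338C0E
s_3 = Round(s_2, k_2) = 0x7C9B2D
s_4 = Round(s_3, k_3) = 0x543D21
s_5 = Round(s_4, k_4) = 0x8D6199
s_6 = Round(s_5, k_5) = 0x37ECE6
s_7 = Round(s_6, k_6) = 0x892754
s_8 = Round(s_7, k_7) = 0x4B0CAD

0x78BF1E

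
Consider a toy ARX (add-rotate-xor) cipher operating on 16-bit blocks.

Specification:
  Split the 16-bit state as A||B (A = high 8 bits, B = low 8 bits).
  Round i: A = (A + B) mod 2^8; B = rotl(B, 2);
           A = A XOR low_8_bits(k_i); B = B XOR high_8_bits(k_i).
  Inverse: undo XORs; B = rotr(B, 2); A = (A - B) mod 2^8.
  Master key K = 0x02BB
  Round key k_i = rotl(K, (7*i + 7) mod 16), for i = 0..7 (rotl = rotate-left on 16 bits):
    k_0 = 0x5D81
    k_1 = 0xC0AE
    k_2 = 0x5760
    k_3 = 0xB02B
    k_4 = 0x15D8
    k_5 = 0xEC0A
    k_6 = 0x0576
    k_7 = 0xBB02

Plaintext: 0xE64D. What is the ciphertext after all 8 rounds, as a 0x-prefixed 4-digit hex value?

0xE7DF

s_0 = plaintext = 0xE64D
s_1 = Round(s_0, k_0) = 0xB268
s_2 = Round(s_1, k_1) = 0xB461
s_3 = Round(s_2, k_2) = 0x75D2
s_4 = Round(s_3, k_3) = 0x6CFB
s_5 = Round(s_4, k_4) = 0xBFFA
s_6 = Round(s_5, k_5) = 0xB307
s_7 = Round(s_6, k_6) = 0xCC19
s_8 = Round(s_7, k_7) = 0xE7DF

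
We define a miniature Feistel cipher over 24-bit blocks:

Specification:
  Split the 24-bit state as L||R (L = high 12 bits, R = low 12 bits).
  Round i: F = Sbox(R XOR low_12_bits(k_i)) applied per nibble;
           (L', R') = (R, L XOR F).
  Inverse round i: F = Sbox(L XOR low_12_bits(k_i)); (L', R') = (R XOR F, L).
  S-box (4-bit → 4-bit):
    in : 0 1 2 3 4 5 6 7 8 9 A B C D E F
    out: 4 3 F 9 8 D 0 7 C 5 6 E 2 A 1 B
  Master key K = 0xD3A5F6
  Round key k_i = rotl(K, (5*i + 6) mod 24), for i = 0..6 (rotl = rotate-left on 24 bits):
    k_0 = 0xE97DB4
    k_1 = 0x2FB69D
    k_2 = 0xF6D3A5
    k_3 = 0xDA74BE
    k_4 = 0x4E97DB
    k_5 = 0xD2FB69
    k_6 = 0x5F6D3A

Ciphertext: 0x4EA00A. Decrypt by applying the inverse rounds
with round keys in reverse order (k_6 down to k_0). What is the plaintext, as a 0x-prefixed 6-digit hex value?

s_0 = ciphertext = 0x4EA00A
s_1 = InvRound(s_0, k_6) = 0x5AE4EA
s_2 = InvRound(s_1, k_5) = 0x5CD5AE
s_3 = InvRound(s_2, k_4) = 0xA9E5CD
s_4 = InvRound(s_3, k_3) = 0x439A9E
s_5 = InvRound(s_4, k_2) = 0xDCC439
s_6 = InvRound(s_5, k_1) = 0xAEADCC
s_7 = InvRound(s_6, k_0) = 0xA1DAEA

0xA1DAEA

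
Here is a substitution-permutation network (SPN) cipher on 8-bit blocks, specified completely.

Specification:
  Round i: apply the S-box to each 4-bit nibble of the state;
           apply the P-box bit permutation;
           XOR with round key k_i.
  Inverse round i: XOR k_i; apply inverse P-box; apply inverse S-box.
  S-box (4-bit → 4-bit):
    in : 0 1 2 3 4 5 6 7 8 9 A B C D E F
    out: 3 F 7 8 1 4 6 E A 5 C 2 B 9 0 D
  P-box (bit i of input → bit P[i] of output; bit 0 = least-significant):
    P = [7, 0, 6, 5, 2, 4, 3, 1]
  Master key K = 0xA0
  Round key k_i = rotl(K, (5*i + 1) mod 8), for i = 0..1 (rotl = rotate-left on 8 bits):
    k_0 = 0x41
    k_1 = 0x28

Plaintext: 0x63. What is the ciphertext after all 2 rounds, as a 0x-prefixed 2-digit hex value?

0xF2

s_0 = plaintext = 0x63
s_1 = Round(s_0, k_0) = 0x79
s_2 = Round(s_1, k_1) = 0xF2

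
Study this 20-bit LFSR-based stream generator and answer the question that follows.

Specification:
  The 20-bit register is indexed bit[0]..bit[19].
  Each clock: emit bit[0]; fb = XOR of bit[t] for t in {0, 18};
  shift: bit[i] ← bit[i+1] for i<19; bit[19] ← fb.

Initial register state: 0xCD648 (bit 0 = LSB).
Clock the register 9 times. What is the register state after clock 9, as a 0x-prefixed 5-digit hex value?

reg_0 = 0xCD648
clock 1: out=0, reg = 0xE6B24
clock 2: out=0, reg = 0xF3592
clock 3: out=0, reg = 0xF9AC9
clock 4: out=1, reg = 0x7CD64
clock 5: out=0, reg = 0xBE6B2
clock 6: out=0, reg = 0x5F359
clock 7: out=1, reg = 0x2F9AC
clock 8: out=0, reg = 0x17CD6
clock 9: out=0, reg = 0x0BE6B

0x0BE6B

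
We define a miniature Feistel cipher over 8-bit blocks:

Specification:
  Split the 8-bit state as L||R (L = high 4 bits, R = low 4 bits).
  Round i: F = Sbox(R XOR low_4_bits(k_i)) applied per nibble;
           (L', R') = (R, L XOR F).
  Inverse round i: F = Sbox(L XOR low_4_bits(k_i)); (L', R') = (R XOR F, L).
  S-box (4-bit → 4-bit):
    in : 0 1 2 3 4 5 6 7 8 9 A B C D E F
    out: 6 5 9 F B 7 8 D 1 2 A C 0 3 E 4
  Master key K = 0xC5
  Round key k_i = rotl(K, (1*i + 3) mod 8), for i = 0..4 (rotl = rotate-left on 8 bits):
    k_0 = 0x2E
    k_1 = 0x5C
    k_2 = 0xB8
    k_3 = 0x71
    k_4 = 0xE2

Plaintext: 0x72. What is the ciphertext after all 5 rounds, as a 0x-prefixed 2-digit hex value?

0x06

s_0 = plaintext = 0x72
s_1 = Round(s_0, k_0) = 0x27
s_2 = Round(s_1, k_1) = 0x7E
s_3 = Round(s_2, k_2) = 0xEF
s_4 = Round(s_3, k_3) = 0xF0
s_5 = Round(s_4, k_4) = 0x06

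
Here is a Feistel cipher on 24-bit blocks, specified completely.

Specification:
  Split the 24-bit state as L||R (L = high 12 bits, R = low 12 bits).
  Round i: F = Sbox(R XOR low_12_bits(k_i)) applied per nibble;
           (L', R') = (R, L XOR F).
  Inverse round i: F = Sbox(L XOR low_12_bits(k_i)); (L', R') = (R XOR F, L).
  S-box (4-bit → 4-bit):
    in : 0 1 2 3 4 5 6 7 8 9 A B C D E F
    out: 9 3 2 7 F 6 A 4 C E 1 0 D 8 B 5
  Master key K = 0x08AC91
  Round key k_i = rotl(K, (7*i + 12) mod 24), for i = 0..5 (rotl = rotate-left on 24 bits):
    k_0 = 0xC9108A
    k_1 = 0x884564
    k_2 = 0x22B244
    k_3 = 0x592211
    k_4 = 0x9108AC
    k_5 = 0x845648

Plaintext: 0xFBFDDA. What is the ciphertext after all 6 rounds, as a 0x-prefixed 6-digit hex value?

0xA5DACF

s_0 = plaintext = 0xFBFDDA
s_1 = Round(s_0, k_0) = 0xDDA7D6
s_2 = Round(s_1, k_1) = 0x7D6FD8
s_3 = Round(s_2, k_2) = 0xFD8F3B
s_4 = Round(s_3, k_3) = 0xF3B7F9
s_5 = Round(s_4, k_4) = 0x7F9A5D
s_6 = Round(s_5, k_5) = 0xA5DACF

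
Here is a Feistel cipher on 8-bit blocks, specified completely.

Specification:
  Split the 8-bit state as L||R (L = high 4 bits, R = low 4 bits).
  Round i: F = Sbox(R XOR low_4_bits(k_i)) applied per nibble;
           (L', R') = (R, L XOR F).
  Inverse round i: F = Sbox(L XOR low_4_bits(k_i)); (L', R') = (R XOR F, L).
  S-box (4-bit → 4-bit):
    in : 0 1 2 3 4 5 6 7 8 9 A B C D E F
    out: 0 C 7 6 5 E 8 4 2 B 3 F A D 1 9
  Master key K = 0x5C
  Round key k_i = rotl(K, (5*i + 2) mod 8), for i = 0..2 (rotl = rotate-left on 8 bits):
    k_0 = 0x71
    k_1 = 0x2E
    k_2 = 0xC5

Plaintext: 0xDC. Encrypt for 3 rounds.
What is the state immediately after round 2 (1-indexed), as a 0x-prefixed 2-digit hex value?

0x0D

s_0 = plaintext = 0xDC
s_1 = Round(s_0, k_0) = 0xC0
s_2 = Round(s_1, k_1) = 0x0D
s_3 = Round(s_2, k_2) = 0xD2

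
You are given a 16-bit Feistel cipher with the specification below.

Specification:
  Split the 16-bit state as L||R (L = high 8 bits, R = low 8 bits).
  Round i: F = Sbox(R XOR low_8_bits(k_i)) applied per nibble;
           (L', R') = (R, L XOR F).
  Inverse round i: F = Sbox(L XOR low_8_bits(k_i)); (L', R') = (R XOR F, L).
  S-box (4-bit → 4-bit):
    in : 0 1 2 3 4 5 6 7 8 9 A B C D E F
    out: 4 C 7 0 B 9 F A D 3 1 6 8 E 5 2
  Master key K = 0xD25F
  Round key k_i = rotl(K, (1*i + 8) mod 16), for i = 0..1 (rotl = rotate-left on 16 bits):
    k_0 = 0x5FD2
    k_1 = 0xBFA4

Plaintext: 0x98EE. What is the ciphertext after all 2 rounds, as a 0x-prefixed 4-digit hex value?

s_0 = plaintext = 0x98EE
s_1 = Round(s_0, k_0) = 0xEE90
s_2 = Round(s_1, k_1) = 0x90E5

0x90E5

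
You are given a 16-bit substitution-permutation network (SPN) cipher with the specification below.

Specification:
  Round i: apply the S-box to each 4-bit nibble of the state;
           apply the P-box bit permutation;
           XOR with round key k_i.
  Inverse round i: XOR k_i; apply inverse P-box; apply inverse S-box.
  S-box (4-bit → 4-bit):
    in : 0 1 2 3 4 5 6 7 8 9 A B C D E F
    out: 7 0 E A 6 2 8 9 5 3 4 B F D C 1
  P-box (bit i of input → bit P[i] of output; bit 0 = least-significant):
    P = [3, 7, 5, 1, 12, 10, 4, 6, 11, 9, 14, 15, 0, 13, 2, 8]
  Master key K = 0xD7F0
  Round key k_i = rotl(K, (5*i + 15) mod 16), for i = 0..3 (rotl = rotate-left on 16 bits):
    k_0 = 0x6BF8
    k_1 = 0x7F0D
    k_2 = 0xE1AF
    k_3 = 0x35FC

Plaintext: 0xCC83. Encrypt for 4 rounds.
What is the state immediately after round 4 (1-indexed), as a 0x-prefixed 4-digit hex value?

s_0 = plaintext = 0xCC83
s_1 = Round(s_0, k_0) = 0x906F
s_2 = Round(s_1, k_1) = 0x1544
s_3 = Round(s_2, k_2) = 0xE71F
s_4 = Round(s_3, k_3) = 0xBCF0

0xBCF0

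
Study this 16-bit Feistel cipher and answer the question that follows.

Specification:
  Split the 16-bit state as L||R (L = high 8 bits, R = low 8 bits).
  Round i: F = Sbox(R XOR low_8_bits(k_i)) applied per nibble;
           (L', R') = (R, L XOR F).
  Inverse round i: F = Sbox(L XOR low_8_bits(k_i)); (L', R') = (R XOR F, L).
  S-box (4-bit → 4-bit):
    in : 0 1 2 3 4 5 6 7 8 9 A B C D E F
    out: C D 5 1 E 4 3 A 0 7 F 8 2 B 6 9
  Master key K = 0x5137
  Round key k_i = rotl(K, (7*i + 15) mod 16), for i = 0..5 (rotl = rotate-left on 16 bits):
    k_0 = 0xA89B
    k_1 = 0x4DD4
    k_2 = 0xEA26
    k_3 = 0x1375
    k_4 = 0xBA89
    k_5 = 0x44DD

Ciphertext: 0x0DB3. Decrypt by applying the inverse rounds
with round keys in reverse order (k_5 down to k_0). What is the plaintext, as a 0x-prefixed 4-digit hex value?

0x001D

s_0 = ciphertext = 0x0DB3
s_1 = InvRound(s_0, k_5) = 0x0F0D
s_2 = InvRound(s_1, k_4) = 0x0E0F
s_3 = InvRound(s_2, k_3) = 0xA70E
s_4 = InvRound(s_3, k_2) = 0x03A7
s_5 = InvRound(s_4, k_1) = 0x1D03
s_6 = InvRound(s_5, k_0) = 0x001D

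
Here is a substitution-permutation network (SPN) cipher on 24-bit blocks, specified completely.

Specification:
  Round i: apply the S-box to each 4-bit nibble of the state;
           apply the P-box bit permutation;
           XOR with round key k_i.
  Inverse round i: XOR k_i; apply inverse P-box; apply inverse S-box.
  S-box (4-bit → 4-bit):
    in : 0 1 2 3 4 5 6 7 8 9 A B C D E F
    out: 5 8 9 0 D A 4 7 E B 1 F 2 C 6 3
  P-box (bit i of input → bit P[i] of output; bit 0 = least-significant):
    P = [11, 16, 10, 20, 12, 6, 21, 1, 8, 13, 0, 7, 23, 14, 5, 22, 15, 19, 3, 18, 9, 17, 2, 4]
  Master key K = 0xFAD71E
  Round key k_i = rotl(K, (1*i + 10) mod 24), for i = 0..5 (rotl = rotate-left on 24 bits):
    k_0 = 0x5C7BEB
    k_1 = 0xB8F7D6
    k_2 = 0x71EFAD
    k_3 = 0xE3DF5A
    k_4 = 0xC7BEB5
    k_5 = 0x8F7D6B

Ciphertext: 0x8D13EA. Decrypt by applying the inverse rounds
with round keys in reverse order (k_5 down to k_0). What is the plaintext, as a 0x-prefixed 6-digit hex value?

0x00DEF1

s_0 = ciphertext = 0x8D13EA
s_1 = InvRound(s_0, k_5) = 0xF3C830
s_2 = InvRound(s_1, k_4) = 0x01C80D
s_3 = InvRound(s_2, k_3) = 0xB320B6
s_4 = InvRound(s_3, k_2) = 0x909010
s_5 = InvRound(s_4, k_1) = 0x0CC986
s_6 = InvRound(s_5, k_0) = 0x00DEF1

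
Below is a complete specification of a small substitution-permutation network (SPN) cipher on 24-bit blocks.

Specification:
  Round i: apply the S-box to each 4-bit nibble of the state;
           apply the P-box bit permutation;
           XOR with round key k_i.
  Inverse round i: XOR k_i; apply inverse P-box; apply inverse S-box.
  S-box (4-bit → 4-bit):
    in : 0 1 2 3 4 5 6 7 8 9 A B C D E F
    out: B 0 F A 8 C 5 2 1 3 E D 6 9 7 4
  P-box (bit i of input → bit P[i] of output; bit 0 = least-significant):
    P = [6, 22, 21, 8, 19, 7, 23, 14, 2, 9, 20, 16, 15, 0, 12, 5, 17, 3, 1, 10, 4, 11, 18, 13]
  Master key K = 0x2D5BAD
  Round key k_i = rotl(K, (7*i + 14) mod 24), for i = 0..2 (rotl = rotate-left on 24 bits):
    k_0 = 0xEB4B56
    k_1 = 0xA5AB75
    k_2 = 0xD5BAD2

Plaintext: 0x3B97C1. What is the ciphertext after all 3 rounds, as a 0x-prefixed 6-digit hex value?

s_0 = plaintext = 0x3B97C1
s_1 = Round(s_0, k_0) = 0x69E5D5
s_2 = Round(s_1, k_1) = 0x9A7A6C
s_3 = Round(s_2, k_2) = 0x2CB4C9

0x2CB4C9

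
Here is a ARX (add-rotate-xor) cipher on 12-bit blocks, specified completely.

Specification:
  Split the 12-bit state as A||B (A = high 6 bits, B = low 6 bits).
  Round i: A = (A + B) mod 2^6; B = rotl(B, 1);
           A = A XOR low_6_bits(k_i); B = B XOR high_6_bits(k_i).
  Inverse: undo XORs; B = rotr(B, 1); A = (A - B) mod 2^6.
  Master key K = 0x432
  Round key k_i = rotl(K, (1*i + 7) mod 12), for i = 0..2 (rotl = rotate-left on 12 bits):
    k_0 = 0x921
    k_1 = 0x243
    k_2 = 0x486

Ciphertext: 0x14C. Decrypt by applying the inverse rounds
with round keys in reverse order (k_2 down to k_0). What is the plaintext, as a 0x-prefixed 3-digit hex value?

0x8B3

s_0 = ciphertext = 0x14C
s_1 = InvRound(s_0, k_2) = 0xD0F
s_2 = InvRound(s_1, k_1) = 0xD03
s_3 = InvRound(s_2, k_0) = 0x8B3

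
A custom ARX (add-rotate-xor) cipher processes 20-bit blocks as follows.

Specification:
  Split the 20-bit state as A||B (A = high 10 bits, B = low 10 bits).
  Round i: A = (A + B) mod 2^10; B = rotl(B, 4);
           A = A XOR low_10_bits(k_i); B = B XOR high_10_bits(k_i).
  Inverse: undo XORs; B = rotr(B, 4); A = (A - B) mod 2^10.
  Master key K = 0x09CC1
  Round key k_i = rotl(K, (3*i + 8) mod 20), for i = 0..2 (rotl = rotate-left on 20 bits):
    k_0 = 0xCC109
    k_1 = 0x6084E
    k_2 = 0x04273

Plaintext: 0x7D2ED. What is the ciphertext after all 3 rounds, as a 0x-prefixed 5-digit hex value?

s_0 = plaintext = 0x7D2ED
s_1 = Round(s_0, k_0) = 0x7A1EB
s_2 = Round(s_1, k_1) = 0xE7735
s_3 = Round(s_2, k_2) = 0x2874C

0x2874C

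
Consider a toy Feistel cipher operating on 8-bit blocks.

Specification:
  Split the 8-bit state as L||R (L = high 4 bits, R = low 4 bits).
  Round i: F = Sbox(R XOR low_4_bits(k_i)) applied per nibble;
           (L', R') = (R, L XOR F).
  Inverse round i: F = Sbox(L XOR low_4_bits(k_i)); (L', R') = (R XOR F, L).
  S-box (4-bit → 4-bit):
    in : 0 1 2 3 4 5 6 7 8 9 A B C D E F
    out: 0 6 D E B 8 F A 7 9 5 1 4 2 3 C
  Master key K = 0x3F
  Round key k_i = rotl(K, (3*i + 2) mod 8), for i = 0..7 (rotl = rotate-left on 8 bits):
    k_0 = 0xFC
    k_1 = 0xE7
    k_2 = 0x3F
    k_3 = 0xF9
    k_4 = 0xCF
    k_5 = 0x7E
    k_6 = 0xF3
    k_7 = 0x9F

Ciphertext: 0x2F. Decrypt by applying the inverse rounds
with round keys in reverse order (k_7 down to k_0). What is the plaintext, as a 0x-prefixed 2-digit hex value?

s_0 = ciphertext = 0x2F
s_1 = InvRound(s_0, k_7) = 0xD2
s_2 = InvRound(s_1, k_6) = 0x1D
s_3 = InvRound(s_2, k_5) = 0x11
s_4 = InvRound(s_3, k_4) = 0x21
s_5 = InvRound(s_4, k_3) = 0x02
s_6 = InvRound(s_5, k_2) = 0xE0
s_7 = InvRound(s_6, k_1) = 0x9E
s_8 = InvRound(s_7, k_0) = 0x69

0x69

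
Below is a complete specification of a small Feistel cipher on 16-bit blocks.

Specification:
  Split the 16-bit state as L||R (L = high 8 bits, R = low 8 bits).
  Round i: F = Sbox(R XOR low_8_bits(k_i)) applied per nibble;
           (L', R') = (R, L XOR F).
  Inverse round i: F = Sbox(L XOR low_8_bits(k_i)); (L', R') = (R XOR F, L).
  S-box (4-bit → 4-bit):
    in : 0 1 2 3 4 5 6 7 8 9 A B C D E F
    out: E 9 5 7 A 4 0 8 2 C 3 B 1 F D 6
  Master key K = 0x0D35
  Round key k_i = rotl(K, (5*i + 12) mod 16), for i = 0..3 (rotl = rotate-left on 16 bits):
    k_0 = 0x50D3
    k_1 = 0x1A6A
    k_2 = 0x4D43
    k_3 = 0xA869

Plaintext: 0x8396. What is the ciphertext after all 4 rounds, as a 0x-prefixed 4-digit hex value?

s_0 = plaintext = 0x8396
s_1 = Round(s_0, k_0) = 0x9627
s_2 = Round(s_1, k_1) = 0x2739
s_3 = Round(s_2, k_2) = 0x39A4
s_4 = Round(s_3, k_3) = 0xA426

0xA426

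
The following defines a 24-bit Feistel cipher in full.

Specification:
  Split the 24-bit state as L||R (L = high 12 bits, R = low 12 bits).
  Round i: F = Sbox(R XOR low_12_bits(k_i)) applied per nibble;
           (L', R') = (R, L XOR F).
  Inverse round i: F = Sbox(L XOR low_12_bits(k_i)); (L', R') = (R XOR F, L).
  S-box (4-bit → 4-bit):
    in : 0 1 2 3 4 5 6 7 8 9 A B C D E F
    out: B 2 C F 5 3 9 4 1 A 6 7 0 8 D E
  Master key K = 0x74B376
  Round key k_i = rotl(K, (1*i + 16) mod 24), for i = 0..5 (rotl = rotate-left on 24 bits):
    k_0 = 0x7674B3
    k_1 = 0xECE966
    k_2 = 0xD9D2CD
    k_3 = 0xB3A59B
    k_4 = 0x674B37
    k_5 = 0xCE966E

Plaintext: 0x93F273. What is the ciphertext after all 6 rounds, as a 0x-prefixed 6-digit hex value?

0x69CCDC

s_0 = plaintext = 0x93F273
s_1 = Round(s_0, k_0) = 0x273034
s_2 = Round(s_1, k_1) = 0x03484F
s_3 = Round(s_2, k_2) = 0x84F628
s_4 = Round(s_3, k_3) = 0x628730
s_5 = Round(s_4, k_4) = 0x73069C
s_6 = Round(s_5, k_5) = 0x69CCDC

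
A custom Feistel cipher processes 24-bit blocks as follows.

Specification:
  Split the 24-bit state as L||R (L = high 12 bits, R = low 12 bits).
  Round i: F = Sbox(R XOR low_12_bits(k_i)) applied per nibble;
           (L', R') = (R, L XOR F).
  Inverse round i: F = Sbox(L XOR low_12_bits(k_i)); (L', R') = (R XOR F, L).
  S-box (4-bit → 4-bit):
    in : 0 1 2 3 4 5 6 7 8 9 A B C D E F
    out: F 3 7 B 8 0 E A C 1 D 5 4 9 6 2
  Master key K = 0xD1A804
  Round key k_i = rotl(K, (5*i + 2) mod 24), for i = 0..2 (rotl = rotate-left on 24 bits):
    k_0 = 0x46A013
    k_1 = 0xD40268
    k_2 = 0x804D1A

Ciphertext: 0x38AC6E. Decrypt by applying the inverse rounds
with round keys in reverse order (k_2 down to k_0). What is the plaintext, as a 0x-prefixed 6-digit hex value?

0x8ADFBB

s_0 = ciphertext = 0x38AC6E
s_1 = InvRound(s_0, k_2) = 0xA7138A
s_2 = InvRound(s_1, k_1) = 0xFBBA71
s_3 = InvRound(s_2, k_0) = 0x8ADFBB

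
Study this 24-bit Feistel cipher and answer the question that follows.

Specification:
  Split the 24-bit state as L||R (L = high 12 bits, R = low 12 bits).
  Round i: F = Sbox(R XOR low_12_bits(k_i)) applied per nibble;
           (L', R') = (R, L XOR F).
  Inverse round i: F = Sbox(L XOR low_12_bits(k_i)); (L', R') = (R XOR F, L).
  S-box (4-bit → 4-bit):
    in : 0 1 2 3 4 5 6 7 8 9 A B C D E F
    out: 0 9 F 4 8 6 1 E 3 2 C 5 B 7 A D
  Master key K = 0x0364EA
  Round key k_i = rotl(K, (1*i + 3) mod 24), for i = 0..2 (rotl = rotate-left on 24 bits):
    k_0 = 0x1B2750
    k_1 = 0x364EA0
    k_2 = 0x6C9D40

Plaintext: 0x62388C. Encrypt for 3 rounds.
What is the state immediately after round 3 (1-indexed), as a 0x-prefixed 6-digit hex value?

0xE5FFC5

s_0 = plaintext = 0x62388C
s_1 = Round(s_0, k_0) = 0x88CB58
s_2 = Round(s_1, k_1) = 0xB58E5F
s_3 = Round(s_2, k_2) = 0xE5FFC5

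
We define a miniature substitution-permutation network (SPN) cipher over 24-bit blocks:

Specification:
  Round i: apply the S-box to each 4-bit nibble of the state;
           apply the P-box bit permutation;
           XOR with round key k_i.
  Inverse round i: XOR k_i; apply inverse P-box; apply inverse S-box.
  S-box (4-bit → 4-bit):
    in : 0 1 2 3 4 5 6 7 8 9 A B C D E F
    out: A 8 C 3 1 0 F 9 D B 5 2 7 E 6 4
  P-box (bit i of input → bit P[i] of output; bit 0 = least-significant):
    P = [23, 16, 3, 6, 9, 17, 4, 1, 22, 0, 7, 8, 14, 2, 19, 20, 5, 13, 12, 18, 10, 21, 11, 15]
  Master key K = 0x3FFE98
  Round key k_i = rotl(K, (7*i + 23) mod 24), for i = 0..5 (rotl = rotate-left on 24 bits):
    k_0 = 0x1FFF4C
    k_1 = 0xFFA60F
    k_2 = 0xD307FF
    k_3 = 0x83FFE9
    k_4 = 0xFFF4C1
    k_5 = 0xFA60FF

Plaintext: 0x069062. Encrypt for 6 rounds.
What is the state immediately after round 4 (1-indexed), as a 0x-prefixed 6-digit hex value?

s_0 = plaintext = 0x069062
s_1 = Round(s_0, k_0) = 0x290C33
s_2 = Round(s_1, k_1) = 0x280CAA
s_3 = Round(s_2, k_2) = 0x079D42
s_4 = Round(s_3, k_3) = 0xB73C04
s_5 = Round(s_4, k_4) = 0x19B466
s_6 = Round(s_5, k_5) = 0x3DC281

0xB73C04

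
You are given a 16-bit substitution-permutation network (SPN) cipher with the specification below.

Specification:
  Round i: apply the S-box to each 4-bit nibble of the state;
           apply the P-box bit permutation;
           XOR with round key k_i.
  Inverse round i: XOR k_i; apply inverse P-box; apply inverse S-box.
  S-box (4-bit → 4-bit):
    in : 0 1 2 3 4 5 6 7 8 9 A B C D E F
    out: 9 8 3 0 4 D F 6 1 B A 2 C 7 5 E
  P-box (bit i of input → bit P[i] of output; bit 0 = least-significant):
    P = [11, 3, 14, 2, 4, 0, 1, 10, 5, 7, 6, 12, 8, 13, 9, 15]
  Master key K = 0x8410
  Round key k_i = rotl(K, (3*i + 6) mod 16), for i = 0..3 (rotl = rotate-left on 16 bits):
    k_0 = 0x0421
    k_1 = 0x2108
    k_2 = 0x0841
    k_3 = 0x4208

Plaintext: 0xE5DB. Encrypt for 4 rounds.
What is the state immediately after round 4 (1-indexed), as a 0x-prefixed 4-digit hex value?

0xB828

s_0 = plaintext = 0xE5DB
s_1 = Round(s_0, k_0) = 0x175A
s_2 = Round(s_1, k_1) = 0xA5D6
s_3 = Round(s_2, k_2) = 0xF03E
s_4 = Round(s_3, k_3) = 0xB828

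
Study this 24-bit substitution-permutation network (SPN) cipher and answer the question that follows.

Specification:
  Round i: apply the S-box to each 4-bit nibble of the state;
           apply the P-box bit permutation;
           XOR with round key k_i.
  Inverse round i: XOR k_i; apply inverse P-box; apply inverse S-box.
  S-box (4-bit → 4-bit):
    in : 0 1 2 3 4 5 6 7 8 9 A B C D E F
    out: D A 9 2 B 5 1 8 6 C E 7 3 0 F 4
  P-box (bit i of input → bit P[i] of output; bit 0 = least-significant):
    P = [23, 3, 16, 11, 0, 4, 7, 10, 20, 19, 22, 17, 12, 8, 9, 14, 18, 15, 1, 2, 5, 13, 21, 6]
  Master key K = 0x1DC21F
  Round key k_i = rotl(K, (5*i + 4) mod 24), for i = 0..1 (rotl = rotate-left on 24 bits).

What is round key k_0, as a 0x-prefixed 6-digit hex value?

0xDC21F1

K = 0x1DC21F
k_0 = rotl(K, (5*0+4) mod 24) = rotl(K, 4) = 0xDC21F1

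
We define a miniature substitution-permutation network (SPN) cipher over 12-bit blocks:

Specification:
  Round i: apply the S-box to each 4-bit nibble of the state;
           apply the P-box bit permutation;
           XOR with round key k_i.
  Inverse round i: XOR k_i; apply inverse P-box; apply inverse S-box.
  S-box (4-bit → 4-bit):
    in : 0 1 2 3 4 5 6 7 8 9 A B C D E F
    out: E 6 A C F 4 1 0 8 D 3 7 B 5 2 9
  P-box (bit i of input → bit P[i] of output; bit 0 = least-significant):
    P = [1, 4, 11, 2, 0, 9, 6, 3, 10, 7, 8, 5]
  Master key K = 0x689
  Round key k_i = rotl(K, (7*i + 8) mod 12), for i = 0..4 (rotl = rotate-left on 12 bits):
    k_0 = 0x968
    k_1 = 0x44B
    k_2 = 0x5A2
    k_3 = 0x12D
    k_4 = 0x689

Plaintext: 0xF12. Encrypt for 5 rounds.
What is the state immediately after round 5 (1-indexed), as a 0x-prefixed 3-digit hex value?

s_0 = plaintext = 0xF12
s_1 = Round(s_0, k_0) = 0xF1C
s_2 = Round(s_1, k_1) = 0x23D
s_3 = Round(s_2, k_2) = 0xD48
s_4 = Round(s_3, k_3) = 0x660
s_5 = Round(s_4, k_4) = 0xA9C

0xA9C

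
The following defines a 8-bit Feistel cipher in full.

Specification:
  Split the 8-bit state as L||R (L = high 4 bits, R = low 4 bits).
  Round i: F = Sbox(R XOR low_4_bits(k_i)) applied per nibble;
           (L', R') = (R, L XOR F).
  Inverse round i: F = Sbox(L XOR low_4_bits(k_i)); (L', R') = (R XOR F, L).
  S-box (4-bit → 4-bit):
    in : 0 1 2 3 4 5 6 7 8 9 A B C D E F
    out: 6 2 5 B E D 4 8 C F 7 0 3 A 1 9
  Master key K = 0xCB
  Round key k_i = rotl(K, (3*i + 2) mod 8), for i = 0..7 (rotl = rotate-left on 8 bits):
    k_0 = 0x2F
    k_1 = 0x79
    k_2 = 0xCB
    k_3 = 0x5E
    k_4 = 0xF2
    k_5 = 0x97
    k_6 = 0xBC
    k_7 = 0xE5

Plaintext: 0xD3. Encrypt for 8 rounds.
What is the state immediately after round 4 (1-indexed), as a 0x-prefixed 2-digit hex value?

s_0 = plaintext = 0xD3
s_1 = Round(s_0, k_0) = 0x3E
s_2 = Round(s_1, k_1) = 0xEB
s_3 = Round(s_2, k_2) = 0xB8
s_4 = Round(s_3, k_3) = 0x8F
s_5 = Round(s_4, k_4) = 0xF2
s_6 = Round(s_5, k_5) = 0x22
s_7 = Round(s_6, k_6) = 0x23
s_8 = Round(s_7, k_7) = 0x36

0x8F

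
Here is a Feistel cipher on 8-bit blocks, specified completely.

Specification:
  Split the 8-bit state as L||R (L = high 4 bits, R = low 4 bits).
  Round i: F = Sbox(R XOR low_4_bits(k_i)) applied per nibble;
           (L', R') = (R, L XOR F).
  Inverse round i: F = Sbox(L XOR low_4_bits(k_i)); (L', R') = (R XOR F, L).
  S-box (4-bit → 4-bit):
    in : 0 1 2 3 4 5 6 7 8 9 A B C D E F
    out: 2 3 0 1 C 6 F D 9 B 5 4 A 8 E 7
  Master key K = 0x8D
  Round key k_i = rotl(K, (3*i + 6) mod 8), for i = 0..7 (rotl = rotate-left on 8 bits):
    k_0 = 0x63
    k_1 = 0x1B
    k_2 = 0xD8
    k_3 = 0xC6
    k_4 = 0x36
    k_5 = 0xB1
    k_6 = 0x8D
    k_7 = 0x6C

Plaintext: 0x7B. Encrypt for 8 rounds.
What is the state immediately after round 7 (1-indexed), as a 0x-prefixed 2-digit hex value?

0x45

s_0 = plaintext = 0x7B
s_1 = Round(s_0, k_0) = 0xBE
s_2 = Round(s_1, k_1) = 0xED
s_3 = Round(s_2, k_2) = 0xD8
s_4 = Round(s_3, k_3) = 0x83
s_5 = Round(s_4, k_4) = 0x3E
s_6 = Round(s_5, k_5) = 0xE4
s_7 = Round(s_6, k_6) = 0x45
s_8 = Round(s_7, k_7) = 0x5F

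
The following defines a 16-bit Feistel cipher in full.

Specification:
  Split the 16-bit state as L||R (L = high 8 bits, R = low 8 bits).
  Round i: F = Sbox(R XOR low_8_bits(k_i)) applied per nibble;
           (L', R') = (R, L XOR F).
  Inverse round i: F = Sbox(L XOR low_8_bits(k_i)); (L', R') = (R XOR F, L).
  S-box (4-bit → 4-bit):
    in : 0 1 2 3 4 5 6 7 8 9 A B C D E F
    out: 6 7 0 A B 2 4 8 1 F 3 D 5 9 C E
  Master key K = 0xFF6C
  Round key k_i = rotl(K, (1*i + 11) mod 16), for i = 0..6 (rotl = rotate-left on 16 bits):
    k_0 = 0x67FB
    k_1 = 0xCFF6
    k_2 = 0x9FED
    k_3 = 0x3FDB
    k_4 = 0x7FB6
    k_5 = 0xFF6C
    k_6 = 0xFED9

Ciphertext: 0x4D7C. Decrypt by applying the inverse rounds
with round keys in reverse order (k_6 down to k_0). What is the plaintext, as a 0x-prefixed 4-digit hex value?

0x6337

s_0 = ciphertext = 0x4D7C
s_1 = InvRound(s_0, k_6) = 0x874D
s_2 = InvRound(s_1, k_5) = 0x8087
s_3 = InvRound(s_2, k_4) = 0x2380
s_4 = InvRound(s_3, k_3) = 0x6123
s_5 = InvRound(s_4, k_2) = 0x3661
s_6 = InvRound(s_5, k_1) = 0x3736
s_7 = InvRound(s_6, k_0) = 0x6337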